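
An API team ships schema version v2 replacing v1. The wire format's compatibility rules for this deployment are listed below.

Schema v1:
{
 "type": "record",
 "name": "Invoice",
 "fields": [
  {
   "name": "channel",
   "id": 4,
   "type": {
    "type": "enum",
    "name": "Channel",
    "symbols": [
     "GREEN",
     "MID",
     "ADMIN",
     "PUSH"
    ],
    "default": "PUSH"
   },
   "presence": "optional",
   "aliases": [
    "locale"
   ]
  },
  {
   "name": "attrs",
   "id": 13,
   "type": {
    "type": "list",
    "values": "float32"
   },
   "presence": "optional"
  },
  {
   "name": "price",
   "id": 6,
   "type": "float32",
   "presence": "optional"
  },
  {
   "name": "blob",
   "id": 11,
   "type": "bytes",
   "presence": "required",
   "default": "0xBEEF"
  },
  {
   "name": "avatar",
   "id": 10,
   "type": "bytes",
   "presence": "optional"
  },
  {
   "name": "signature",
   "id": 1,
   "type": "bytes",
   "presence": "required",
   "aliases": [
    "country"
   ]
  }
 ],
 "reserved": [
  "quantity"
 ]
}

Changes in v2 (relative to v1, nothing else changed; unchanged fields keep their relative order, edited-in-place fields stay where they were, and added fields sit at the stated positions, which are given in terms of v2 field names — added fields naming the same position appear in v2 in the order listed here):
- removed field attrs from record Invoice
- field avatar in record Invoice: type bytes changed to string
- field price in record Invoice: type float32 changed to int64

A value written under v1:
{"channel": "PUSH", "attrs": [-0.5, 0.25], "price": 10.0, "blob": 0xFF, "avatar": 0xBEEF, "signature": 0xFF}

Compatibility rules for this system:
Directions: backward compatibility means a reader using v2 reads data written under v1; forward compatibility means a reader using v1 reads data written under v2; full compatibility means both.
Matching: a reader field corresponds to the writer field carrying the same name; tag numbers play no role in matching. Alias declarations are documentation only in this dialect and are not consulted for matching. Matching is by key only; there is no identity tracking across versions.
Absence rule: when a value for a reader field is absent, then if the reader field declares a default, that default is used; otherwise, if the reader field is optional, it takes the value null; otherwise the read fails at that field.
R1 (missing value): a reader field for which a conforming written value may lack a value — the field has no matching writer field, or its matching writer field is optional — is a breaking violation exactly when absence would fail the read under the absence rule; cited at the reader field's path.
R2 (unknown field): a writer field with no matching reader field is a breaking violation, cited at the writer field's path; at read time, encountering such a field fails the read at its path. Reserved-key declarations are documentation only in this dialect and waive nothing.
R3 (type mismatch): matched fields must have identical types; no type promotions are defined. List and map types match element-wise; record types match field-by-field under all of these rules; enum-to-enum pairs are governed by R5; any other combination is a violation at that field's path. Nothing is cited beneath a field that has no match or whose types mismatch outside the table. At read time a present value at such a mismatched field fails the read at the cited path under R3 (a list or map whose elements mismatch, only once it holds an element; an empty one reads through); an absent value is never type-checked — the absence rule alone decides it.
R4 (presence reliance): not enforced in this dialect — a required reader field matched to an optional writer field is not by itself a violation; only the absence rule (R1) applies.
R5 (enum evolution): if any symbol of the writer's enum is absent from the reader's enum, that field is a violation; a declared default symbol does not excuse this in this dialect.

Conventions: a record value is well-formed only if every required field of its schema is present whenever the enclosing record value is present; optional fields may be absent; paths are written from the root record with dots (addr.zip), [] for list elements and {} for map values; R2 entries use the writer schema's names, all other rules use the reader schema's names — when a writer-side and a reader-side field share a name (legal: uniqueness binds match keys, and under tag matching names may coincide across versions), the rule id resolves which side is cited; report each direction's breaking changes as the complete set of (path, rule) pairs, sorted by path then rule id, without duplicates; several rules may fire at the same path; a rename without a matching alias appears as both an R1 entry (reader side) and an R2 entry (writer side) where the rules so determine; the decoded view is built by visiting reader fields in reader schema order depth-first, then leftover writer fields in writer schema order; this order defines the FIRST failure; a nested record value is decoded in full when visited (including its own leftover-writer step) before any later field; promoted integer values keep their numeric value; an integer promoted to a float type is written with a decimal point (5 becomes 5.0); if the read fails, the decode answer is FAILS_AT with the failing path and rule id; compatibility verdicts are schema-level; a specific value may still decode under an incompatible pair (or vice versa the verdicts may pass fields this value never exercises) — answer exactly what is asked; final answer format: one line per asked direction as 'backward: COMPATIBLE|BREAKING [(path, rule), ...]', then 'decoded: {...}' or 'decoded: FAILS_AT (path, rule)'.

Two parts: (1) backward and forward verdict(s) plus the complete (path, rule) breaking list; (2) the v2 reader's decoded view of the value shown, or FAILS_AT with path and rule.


backward: BREAKING [(attrs, R2), (avatar, R3), (price, R3)]; forward: BREAKING [(avatar, R3), (price, R3)]; decoded: FAILS_AT (price, R3)

in Invoice below, arrows point writer -> reader
checking backward for Invoice: reader v2 against writer v1:
  channel <- channel (Channel -> Channel, writer optional)
  price <- price (float32 -> int64, writer optional)
  blob <- blob (bytes -> bytes, writer required)
  avatar <- avatar (bytes -> string, writer optional)
  signature <- signature (bytes -> bytes, writer required)
  attrs (writer side), unknown to reader
  R2 fires at attrs
  R3 fires at avatar
  R3 fires at price
  => 3 violation(s): backward is BREAKING for Invoice
checking forward for Invoice: reader v1 against writer v2:
  channel <- channel (Channel -> Channel, writer optional)
  attrs: no writer-side match
  price <- price (int64 -> float32, writer optional)
  blob <- blob (bytes -> bytes, writer required)
  avatar <- avatar (string -> bytes, writer optional)
  signature <- signature (bytes -> bytes, writer required)
  R3 fires at avatar
  R3 fires at price
  => 2 violation(s): forward is BREAKING for Invoice
decoding the Invoice value with the v2 reader:
  channel := "PUSH"
  read fails at price under R3
  => FAILS_AT (price, R3)


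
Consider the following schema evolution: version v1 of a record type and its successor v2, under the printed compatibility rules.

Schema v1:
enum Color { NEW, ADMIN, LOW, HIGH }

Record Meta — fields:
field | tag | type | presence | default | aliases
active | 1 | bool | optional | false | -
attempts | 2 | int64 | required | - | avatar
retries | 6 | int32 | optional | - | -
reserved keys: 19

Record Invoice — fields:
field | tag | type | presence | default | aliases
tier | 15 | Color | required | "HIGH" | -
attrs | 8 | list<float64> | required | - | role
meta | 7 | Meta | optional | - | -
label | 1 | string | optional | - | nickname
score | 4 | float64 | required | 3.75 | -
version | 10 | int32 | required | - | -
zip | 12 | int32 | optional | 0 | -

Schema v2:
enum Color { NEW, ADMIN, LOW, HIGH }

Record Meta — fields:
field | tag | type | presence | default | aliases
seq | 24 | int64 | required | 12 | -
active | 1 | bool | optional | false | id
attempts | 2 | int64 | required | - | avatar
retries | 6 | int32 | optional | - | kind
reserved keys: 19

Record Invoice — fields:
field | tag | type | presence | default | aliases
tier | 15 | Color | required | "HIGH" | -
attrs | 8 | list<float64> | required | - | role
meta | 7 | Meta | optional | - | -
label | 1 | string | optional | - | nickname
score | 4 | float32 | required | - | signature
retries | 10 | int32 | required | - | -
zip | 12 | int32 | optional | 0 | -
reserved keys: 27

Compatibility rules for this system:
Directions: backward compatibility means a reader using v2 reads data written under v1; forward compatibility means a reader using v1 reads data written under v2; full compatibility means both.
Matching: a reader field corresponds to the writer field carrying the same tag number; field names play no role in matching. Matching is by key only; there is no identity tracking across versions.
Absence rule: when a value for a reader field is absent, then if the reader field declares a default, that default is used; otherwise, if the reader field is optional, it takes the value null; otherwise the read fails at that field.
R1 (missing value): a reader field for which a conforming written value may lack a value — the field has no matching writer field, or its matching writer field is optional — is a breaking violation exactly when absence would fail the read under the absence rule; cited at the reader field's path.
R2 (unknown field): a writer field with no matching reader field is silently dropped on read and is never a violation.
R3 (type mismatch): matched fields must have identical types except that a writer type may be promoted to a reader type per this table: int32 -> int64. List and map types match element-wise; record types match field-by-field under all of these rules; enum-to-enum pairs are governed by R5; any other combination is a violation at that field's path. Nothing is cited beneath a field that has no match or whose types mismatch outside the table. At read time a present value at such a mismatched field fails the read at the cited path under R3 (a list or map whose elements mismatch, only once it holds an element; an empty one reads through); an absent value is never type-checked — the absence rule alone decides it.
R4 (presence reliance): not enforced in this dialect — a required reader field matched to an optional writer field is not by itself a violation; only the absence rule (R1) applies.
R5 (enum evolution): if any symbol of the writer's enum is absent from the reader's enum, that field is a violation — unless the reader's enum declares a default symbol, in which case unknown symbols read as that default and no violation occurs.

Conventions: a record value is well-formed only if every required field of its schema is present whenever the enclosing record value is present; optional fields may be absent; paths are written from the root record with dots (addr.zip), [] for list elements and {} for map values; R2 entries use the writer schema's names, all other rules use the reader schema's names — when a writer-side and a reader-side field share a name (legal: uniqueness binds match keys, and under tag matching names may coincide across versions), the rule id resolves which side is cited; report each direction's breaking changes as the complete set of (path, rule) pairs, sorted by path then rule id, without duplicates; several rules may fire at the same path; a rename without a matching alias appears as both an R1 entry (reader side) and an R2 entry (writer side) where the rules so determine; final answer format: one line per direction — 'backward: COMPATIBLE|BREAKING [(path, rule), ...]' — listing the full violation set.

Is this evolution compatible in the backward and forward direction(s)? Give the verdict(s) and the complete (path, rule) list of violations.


backward: BREAKING [(score, R3)]; forward: BREAKING [(score, R3)]

the writer's type comes first in each Invoice pair
backward for Invoice (reader v2, writer v1):
  writer required, Color -> Color: reader tier maps from writer tier
  writer required, list<float64> -> list<float64>: reader attrs maps from writer attrs
  writer optional, Meta -> Meta: reader meta maps from writer meta
  writer optional, string -> string: reader label maps from writer label
  writer required, float64 -> float32: reader score maps from writer score
  writer required, int32 -> int32: reader retries maps from writer version
  writer optional, int32 -> int32: reader zip maps from writer zip
  meta.seq: no writer match
  writer optional, bool -> bool: reader meta.active maps from writer meta.active
  writer required, int64 -> int64: reader meta.attempts maps from writer meta.attempts
  writer optional, int32 -> int32: reader meta.retries maps from writer meta.retries
  violation R3 at score
  => backward: BREAKING (1)
forward for Invoice (reader v1, writer v2):
  writer required, Color -> Color: reader tier maps from writer tier
  writer required, list<float64> -> list<float64>: reader attrs maps from writer attrs
  writer optional, Meta -> Meta: reader meta maps from writer meta
  writer optional, string -> string: reader label maps from writer label
  writer required, float32 -> float64: reader score maps from writer score
  writer required, int32 -> int32: reader version maps from writer retries
  writer optional, int32 -> int32: reader zip maps from writer zip
  writer optional, bool -> bool: reader meta.active maps from writer meta.active
  writer required, int64 -> int64: reader meta.attempts maps from writer meta.attempts
  writer optional, int32 -> int32: reader meta.retries maps from writer meta.retries
  writer meta.seq: unknown to reader
  violation R3 at score
  => forward: BREAKING (1)


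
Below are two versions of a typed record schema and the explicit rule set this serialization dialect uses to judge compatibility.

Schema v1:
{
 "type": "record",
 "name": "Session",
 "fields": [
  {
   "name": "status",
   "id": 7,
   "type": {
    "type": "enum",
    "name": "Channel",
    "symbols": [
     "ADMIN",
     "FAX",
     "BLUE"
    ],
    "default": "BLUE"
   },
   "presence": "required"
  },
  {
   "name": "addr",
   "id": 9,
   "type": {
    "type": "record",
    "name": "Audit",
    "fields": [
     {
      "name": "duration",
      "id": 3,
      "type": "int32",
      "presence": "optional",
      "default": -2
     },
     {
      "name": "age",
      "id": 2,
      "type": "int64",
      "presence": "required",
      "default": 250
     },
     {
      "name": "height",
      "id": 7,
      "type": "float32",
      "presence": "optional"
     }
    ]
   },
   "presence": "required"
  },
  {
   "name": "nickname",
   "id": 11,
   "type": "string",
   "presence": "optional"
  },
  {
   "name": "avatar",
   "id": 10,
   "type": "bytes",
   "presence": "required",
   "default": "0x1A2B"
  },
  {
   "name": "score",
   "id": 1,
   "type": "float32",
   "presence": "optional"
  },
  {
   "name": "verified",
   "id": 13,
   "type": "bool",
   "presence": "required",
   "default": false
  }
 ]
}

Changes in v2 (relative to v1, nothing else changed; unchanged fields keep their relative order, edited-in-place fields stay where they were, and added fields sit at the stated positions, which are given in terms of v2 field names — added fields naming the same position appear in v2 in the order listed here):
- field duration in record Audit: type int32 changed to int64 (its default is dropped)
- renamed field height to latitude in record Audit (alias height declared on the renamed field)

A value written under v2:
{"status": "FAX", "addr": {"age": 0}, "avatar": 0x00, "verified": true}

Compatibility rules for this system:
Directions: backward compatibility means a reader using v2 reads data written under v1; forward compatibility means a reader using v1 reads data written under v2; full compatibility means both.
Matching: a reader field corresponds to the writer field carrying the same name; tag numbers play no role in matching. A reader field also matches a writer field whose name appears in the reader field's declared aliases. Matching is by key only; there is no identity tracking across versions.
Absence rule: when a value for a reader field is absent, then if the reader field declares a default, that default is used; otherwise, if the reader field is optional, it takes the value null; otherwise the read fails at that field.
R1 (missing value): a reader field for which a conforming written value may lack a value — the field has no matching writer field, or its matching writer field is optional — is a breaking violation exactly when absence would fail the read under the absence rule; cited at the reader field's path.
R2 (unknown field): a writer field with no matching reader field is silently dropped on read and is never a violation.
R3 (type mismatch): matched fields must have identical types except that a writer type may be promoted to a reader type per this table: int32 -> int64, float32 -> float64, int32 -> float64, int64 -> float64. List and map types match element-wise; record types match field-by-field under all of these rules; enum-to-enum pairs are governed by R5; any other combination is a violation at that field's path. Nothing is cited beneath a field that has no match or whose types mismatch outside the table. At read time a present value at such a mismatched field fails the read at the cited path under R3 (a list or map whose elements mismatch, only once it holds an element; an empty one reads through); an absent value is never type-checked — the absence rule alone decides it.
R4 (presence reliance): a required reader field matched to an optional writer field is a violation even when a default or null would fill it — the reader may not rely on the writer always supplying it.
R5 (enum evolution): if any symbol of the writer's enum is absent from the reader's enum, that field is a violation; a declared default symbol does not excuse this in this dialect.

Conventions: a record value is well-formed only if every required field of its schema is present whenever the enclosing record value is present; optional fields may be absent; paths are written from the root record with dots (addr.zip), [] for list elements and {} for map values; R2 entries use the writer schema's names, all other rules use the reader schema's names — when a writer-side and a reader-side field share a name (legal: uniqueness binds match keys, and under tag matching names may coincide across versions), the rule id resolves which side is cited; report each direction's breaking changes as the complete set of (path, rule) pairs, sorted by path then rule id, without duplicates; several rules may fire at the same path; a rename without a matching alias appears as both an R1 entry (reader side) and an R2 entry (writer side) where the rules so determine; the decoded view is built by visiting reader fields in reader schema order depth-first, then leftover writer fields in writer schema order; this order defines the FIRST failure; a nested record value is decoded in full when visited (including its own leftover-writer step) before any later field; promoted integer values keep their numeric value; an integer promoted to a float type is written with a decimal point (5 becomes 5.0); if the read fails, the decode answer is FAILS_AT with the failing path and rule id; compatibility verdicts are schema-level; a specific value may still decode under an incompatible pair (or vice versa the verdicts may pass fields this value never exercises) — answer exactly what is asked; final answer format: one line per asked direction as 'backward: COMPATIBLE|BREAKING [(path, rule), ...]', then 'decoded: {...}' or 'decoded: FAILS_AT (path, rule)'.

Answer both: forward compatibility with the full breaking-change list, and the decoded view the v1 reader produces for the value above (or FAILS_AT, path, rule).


arrows below run writer -> reader for Session
forward on Session — v1 reading data written by v2:
  writer required, Channel -> Channel: reader status maps from writer status
  writer required, Audit -> Audit: reader addr maps from writer addr
  writer optional, string -> string: reader nickname maps from writer nickname
  writer required, bytes -> bytes: reader avatar maps from writer avatar
  writer optional, float32 -> float32: reader score maps from writer score
  writer required, bool -> bool: reader verified maps from writer verified
  writer optional, int64 -> int32: reader addr.duration maps from writer addr.duration
  writer required, int64 -> int64: reader addr.age maps from writer addr.age
  addr.height has no writer counterpart
  writer field addr.latitude has no reader counterpart
  R3 fires at addr.duration
  => forward verdict for Session: BREAKING, 1 violation(s)
decoding the Session value with the v1 reader:
  status := "FAX"
  addr.duration := -2 (missing; default applied)
  addr.age := 0
  addr.height := null (missing; optional => null)
  nickname := null (missing; optional => null)
  avatar := 0x00
  score := null (missing; optional => null)
  verified := true
  => decoded: {"status": "FAX", "addr": {"duration": -2, "age": 0, "height": null}, "nickname": null, "avatar": 0x00, "score": null, "verified": true}
checking off the Session differences that do not matter here:
  renamed field height to latitude in record Audit (alias height declared on the renamed field) -> inert for the asked Session verdict: nothing fires

forward: BREAKING [(addr.duration, R3)]; decoded: {"status": "FAX", "addr": {"duration": -2, "age": 0, "height": null}, "nickname": null, "avatar": 0x00, "score": null, "verified": true}


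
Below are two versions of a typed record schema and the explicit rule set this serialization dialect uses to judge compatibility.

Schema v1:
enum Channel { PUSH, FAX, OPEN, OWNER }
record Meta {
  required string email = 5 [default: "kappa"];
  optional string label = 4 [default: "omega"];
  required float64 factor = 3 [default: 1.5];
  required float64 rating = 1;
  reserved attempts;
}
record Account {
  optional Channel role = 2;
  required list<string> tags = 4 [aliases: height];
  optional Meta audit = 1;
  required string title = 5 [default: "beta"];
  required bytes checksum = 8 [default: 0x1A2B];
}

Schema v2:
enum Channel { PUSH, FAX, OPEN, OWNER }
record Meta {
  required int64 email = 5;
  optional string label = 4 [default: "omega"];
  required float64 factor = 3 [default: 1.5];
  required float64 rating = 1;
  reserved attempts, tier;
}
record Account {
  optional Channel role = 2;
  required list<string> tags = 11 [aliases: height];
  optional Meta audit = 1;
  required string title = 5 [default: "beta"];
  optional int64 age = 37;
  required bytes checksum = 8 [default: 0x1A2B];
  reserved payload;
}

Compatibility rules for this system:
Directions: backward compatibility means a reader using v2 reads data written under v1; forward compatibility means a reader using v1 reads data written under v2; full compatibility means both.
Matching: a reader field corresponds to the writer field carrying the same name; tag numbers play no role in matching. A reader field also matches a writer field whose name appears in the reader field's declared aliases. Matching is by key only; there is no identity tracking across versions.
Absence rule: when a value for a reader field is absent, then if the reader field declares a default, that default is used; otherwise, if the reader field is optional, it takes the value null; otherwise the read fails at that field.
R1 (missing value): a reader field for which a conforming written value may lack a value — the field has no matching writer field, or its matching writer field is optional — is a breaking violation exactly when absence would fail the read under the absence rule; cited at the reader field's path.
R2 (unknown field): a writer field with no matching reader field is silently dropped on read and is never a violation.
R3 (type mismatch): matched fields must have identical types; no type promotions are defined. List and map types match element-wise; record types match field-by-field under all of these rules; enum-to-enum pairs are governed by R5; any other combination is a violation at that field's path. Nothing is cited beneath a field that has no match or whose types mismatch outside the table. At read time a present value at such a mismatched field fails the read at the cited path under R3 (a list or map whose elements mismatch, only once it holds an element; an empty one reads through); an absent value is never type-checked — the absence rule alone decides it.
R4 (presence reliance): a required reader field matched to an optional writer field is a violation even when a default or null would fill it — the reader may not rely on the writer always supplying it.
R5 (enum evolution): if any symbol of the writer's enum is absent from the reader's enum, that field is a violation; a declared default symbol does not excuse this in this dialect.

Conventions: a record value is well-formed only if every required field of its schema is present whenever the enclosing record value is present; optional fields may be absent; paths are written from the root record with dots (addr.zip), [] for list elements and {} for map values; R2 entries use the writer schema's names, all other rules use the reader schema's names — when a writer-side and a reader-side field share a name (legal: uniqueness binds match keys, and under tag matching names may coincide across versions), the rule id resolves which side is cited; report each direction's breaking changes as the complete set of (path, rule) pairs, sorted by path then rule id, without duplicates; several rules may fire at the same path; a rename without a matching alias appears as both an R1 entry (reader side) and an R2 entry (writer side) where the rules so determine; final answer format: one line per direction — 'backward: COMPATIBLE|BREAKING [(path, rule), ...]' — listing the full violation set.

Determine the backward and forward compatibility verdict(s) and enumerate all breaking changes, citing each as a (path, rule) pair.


backward: BREAKING [(audit.email, R3)]; forward: BREAKING [(audit.email, R3)]

each type pair in Account: writer, then reader
checking backward for Account: reader v2 against writer v1:
  role: paired with writer role (Channel -> Channel; writer optional)
  tags: paired with writer tags (list<string> -> list<string>; writer required)
  audit: paired with writer audit (Meta -> Meta; writer optional)
  title: paired with writer title (string -> string; writer required)
  age: no writer match
  checksum: paired with writer checksum (bytes -> bytes; writer required)
  audit.email: paired with writer audit.email (string -> int64; writer required)
  audit.label: paired with writer audit.label (string -> string; writer optional)
  audit.factor: paired with writer audit.factor (float64 -> float64; writer required)
  audit.rating: paired with writer audit.rating (float64 -> float64; writer required)
  breaking: (audit.email, R3)
  => 1 violation(s): backward is BREAKING for Account
checking forward for Account: reader v1 against writer v2:
  role: paired with writer role (Channel -> Channel; writer optional)
  tags: paired with writer tags (list<string> -> list<string>; writer required)
  audit: paired with writer audit (Meta -> Meta; writer optional)
  title: paired with writer title (string -> string; writer required)
  checksum: paired with writer checksum (bytes -> bytes; writer required)
  leftover writer field: age
  audit.email: paired with writer audit.email (int64 -> string; writer required)
  audit.label: paired with writer audit.label (string -> string; writer optional)
  audit.factor: paired with writer audit.factor (float64 -> float64; writer required)
  audit.rating: paired with writer audit.rating (float64 -> float64; writer required)
  breaking: (audit.email, R3)
  => 1 violation(s): forward is BREAKING for Account


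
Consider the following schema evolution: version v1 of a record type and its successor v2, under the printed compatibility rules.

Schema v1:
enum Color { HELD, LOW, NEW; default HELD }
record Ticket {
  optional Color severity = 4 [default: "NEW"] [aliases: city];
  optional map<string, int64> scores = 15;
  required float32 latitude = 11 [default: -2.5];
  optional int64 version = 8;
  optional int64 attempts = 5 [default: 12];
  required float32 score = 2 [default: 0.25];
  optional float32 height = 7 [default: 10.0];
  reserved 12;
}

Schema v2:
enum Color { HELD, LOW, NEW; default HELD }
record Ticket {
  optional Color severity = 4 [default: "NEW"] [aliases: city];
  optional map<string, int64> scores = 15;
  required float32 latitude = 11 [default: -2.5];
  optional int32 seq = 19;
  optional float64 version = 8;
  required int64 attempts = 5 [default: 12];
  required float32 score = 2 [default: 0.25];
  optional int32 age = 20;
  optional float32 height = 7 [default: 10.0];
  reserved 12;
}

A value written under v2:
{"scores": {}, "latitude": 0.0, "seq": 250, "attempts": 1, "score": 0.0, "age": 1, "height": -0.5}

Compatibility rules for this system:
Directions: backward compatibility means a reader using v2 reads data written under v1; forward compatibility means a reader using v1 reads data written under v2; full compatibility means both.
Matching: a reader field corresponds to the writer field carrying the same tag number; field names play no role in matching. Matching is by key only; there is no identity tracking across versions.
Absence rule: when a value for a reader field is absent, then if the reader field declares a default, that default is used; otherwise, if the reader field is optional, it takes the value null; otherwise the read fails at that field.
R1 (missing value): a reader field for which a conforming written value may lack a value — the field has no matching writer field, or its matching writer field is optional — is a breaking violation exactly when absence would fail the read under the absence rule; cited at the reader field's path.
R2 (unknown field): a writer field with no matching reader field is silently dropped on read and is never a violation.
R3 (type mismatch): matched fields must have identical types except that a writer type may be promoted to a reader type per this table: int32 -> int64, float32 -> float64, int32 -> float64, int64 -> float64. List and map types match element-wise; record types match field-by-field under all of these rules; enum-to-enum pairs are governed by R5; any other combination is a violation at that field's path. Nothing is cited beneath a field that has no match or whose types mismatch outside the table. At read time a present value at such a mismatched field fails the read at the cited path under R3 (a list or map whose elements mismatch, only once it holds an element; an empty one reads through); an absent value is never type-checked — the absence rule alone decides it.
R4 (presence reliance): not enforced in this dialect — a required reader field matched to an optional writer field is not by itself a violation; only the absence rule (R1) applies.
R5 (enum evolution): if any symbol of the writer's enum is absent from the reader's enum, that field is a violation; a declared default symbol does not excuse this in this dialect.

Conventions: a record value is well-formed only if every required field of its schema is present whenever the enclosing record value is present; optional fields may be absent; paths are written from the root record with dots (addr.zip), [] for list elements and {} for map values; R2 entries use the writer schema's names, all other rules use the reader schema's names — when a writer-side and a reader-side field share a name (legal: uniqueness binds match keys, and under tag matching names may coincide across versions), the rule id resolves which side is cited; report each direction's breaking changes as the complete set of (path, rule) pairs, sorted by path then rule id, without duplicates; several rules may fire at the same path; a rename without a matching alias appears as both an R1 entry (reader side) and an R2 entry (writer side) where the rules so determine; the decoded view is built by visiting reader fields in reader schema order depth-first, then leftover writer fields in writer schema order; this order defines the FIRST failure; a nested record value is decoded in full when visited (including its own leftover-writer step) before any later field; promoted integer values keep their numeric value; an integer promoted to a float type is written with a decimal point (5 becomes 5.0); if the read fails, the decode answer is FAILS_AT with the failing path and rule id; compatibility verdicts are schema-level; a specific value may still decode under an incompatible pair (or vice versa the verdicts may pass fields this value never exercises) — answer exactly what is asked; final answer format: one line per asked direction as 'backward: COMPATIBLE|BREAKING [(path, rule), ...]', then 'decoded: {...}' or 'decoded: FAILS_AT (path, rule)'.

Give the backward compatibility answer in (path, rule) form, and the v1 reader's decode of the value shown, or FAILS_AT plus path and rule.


backward: COMPATIBLE []; decoded: {"severity": "NEW", "scores": {}, "latitude": 0.0, "version": null, "attempts": 1, "score": 0.0, "height": -0.5}

arrows below run writer -> reader for Ticket
checking backward for Ticket: reader v2 against writer v1:
  severity: Color -> Color, writer optional; from severity
  scores: map<string, int64> -> map<string, int64>, writer optional; from scores
  latitude: float32 -> float32, writer required; from latitude
  no writer field matches reader seq
  version: int64 -> float64, writer optional; from version
  attempts: int64 -> int64, writer optional; from attempts
  score: float32 -> float32, writer required; from score
  no writer field matches reader age
  height: float32 -> float32, writer optional; from height
  => no violations; backward on Ticket: COMPATIBLE
decoding the Ticket value with the v1 reader:
  severity := "NEW" (no value, default fills)
  scores := {}
  latitude := 0.0
  version := null (not supplied -> null)
  attempts := 1
  score := 0.0
  height := -0.5
  writer seq: unmatched, discarded
  writer age: unmatched, discarded
  => decoded: {"severity": "NEW", "scores": {}, "latitude": 0.0, "version": null, "attempts": 1, "score": 0.0, "height": -0.5}
ruling out the remaining Ticket differences:
  added field age to record Ticket: optional int32, tag 20 (in v2 it sits immediately before height) -> fires no rule on Ticket, leaving the asked answer as it is
  field attempts in record Ticket: optional changed to required -> fires no rule on Ticket, leaving the asked answer as it is
  added field seq to record Ticket: optional int32, tag 19 (in v2 it sits immediately before version) -> fires no rule on Ticket, leaving the asked answer as it is
  field version in record Ticket: type int64 changed to float64 -> affects forward compatibility only, which is not asked


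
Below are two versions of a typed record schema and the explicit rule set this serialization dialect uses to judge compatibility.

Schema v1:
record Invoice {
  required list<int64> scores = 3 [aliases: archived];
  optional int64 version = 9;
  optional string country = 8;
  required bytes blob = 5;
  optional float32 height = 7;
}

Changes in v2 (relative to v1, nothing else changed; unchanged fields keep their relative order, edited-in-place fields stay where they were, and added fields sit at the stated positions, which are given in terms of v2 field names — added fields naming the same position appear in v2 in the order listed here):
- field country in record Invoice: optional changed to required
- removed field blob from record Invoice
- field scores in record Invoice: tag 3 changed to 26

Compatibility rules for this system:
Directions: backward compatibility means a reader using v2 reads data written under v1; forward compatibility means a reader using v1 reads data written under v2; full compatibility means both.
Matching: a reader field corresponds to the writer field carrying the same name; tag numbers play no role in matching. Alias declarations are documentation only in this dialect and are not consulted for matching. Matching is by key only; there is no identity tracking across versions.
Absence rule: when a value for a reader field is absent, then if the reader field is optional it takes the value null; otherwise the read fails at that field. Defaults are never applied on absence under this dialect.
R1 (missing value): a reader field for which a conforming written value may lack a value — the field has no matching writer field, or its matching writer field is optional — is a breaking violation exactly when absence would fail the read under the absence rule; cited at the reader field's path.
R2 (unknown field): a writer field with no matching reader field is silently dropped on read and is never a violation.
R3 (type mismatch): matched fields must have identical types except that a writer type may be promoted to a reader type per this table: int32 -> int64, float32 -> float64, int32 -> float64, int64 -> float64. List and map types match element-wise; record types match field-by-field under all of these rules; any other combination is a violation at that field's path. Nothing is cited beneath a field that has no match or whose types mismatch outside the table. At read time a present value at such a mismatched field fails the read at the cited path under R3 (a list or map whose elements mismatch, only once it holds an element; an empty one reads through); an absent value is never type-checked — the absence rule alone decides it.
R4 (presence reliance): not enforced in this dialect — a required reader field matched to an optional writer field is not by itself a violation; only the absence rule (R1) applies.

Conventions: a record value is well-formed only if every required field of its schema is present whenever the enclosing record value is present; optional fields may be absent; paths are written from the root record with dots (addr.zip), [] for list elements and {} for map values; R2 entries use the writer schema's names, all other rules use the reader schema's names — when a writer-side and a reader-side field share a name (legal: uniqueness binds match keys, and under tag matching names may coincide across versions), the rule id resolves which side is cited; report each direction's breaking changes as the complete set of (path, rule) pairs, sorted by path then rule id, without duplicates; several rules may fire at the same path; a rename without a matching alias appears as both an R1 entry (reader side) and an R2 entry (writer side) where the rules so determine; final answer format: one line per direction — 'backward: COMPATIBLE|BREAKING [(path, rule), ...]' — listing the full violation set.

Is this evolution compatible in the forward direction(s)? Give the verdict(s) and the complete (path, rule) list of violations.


arrows below run writer -> reader for Invoice
forward for Invoice (reader v1, writer v2):
  scores <- scores (list<int64> -> list<int64>, writer required)
  version <- version (int64 -> int64, writer optional)
  country <- country (string -> string, writer required)
  no writer field matches reader blob
  height <- height (float32 -> float32, writer optional)
  breaking: (blob, R1)
  => forward verdict for Invoice: BREAKING, 1 violation(s)
the other Invoice changes do not affect what is asked:
  field country in record Invoice: optional changed to required -> its effect on Invoice is confined to the backward direction, not asked
  field scores in record Invoice: tag 3 changed to 26 -> inert for the asked Invoice verdict: nothing fires

forward: BREAKING [(blob, R1)]


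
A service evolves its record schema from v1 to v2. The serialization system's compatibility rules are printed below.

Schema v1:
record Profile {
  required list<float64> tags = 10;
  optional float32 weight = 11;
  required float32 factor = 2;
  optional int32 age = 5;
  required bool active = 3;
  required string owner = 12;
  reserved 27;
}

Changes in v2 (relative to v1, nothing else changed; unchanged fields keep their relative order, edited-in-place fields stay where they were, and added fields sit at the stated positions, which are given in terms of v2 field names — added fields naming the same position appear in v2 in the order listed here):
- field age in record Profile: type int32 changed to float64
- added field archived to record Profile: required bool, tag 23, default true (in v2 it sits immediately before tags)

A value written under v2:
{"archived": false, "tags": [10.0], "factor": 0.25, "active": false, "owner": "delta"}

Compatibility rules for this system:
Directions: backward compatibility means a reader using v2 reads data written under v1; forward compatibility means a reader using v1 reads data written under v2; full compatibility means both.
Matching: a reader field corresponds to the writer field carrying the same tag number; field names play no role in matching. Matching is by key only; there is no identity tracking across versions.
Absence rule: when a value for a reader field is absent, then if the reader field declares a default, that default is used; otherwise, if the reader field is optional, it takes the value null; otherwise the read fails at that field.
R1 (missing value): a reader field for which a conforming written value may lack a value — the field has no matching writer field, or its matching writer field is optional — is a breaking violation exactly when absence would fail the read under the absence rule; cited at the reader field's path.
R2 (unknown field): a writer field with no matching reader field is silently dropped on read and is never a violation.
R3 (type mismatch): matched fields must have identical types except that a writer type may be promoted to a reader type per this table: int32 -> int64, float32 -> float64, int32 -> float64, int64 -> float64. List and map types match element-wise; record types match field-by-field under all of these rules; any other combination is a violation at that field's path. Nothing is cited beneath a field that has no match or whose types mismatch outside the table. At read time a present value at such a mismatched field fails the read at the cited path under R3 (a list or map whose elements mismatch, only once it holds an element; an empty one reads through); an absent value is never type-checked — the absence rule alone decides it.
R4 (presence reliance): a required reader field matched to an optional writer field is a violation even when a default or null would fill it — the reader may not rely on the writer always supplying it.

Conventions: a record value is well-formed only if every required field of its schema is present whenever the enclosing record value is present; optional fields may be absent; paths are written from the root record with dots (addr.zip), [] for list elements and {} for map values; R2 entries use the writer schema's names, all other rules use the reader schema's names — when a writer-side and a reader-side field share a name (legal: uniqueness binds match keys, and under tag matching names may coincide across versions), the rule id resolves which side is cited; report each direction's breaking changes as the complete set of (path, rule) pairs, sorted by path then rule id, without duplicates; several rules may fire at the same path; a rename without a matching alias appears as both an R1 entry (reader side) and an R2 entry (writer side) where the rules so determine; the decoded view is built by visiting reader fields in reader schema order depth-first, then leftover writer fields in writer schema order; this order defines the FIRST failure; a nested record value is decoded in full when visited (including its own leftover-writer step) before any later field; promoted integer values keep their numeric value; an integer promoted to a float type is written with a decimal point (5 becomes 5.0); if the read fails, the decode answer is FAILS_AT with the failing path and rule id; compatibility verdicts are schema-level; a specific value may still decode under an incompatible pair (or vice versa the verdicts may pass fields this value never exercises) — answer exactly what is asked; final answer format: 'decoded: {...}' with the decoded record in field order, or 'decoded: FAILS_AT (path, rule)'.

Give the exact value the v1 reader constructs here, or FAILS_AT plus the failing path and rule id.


arrows below run writer -> reader for Profile
decoding the Profile value with the v1 reader:
  tags := [10.0]
  weight := null (absent, optional -> null)
  factor := 0.25
  age := null (absent, optional -> null)
  active := false
  owner := "delta"
  writer archived: unknown -> dropped
  => decoded: {"tags": [10.0], "weight": null, "factor": 0.25, "age": null, "active": false, "owner": "delta"}
remaining Profile differences; none change what is asked:
  field age in record Profile: type int32 changed to float64 -> schema-level compatibility only; this Profile value's decode is unchanged
  added field archived to record Profile: required bool, tag 23, default true (in v2 it sits immediately before tags) -> no rule fires on it and the decoded Profile view is identical with or without it

decoded: {"tags": [10.0], "weight": null, "factor": 0.25, "age": null, "active": false, "owner": "delta"}
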